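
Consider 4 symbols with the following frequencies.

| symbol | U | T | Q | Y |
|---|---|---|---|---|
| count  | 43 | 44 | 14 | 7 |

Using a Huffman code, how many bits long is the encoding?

Build the Huffman tree bottom-up:
merge Y(7) and Q(14): 21
merge 21 and U(43): 64
merge T(44) and 64: 108
Each symbol's bit-cost is frequency × depth; summing gives 193 bits (equivalently 21 + 64 + 108).

193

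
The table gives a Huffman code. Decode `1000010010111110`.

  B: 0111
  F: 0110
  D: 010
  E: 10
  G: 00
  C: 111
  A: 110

EGDDCA

Read left to right; each codeword is recognised as soon as it completes (prefix code):
  10→E | 00→G | 010→D | 010→D | 111→C | 110→A
Decoded message: EGDDCA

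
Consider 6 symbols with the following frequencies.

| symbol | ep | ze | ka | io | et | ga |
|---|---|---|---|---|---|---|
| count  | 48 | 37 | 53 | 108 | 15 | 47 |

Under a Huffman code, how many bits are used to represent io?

1

Huffman merges, smallest pair first:
combine et(15), ze(37) → 52
combine ga(47), ep(48) → 95
combine 52, ka(53) → 105
combine 95, 105 → 200
combine io(108), 200 → 308
io is a child of the root — depth 1, so its codeword is a single bit.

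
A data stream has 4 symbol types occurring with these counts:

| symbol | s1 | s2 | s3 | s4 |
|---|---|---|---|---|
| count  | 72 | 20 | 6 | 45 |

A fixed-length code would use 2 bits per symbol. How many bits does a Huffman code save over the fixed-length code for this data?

Fixed-length: 2 bits × 143 symbols = 286 bits.
Huffman merges:
merge s3(6) and s2(20): 26
merge 26 and s4(45): 71
merge 71 and s1(72): 143
Huffman total = 26 + 71 + 143 = 240 bits.
Saving = 286 − 240 = 46 bits.

46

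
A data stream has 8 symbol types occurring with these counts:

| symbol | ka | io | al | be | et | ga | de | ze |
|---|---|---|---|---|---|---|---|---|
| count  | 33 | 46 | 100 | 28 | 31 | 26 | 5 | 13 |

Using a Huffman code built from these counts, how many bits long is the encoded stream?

762

Greedily combine the two least-frequent nodes:
combine de(5), ze(13) → 18
combine 18, ga(26) → 44
combine be(28), et(31) → 59
combine ka(33), 44 → 77
combine io(46), 59 → 105
combine 77, al(100) → 177
combine 105, 177 → 282
Total encoded bits = sum of merged weights = 18 + 44 + 59 + 77 + 105 + 177 + 282 = 762.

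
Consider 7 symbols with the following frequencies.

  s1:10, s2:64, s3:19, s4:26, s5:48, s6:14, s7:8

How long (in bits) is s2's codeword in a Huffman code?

Repeatedly merge the two smallest:
s7(8) + s1(10) → 18
s6(14) + 18 → 32
s3(19) + s4(26) → 45
32 + 45 → 77
s5(48) + s2(64) → 112
77 + 112 → 189
The subtree containing s2 is merged 2 times, so code length = 2.

2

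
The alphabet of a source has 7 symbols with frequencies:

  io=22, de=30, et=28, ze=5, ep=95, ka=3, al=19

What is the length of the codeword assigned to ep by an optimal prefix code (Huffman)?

1

Repeatedly merge the two smallest:
merge ka(3) and ze(5): 8
merge 8 and al(19): 27
merge io(22) and 27: 49
merge et(28) and de(30): 58
merge 49 and 58: 107
merge ep(95) and 107: 202
ep is merged only at the final step, so code length = 1.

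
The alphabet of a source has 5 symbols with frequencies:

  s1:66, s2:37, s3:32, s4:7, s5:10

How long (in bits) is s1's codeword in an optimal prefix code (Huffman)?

1

Repeatedly merge the two smallest:
merge s4(7) and s5(10): 17
merge 17 and s3(32): 49
merge s2(37) and 49: 86
merge s1(66) and 86: 152
s1 sits one level below the root: a 1-bit codeword.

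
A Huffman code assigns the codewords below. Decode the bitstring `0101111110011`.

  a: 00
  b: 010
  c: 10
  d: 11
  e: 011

Read left to right; each codeword is recognised as soon as it completes (prefix code):
  010→b | 11→d | 11→d | 11→d | 00→a | 11→d
Decoded message: bdddad

bdddad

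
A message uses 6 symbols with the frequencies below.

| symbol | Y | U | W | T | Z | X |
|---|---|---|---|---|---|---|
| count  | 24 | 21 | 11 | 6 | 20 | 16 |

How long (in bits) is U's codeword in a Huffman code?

2

Huffman merges, smallest pair first:
combine T(6), W(11) → 17
combine X(16), 17 → 33
combine Z(20), U(21) → 41
combine Y(24), 33 → 57
combine 41, 57 → 98
U's leaf is at depth 2, giving a 2-bit codeword.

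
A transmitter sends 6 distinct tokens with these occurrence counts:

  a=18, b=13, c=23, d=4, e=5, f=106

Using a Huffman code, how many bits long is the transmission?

303

Build the Huffman tree bottom-up:
d(4) + e(5) → 9
9 + b(13) → 22
a(18) + 22 → 40
c(23) + 40 → 63
63 + f(106) → 169
Each symbol's bit-cost is frequency × depth; summing gives 303 bits (equivalently 9 + 22 + 40 + 63 + 169).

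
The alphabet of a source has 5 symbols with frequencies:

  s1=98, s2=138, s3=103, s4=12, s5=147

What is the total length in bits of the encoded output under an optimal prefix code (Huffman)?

1106

Greedily combine the two least-frequent nodes:
s4(12) + s1(98) → 110
s3(103) + 110 → 213
s2(138) + s5(147) → 285
213 + 285 → 498
The encoded length is the sum of every internal node's weight: 110 + 213 + 285 + 498 = 1106 bits.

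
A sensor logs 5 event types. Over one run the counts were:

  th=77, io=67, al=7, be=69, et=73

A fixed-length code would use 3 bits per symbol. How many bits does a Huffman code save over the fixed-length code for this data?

Fixed-length: 3 bits × 293 symbols = 879 bits.
Huffman merges:
al(7) + io(67) → 74
be(69) + et(73) → 142
74 + th(77) → 151
142 + 151 → 293
Huffman total = 74 + 142 + 151 + 293 = 660 bits.
Saving = 879 − 660 = 219 bits.

219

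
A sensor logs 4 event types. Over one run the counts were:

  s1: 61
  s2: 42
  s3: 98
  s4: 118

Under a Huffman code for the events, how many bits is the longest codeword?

3

Merge the two lowest-weight nodes at each step:
combine s2(42), s1(61) → 103
combine s3(98), 103 → 201
combine s4(118), 201 → 319
Maximum depth reached is 3.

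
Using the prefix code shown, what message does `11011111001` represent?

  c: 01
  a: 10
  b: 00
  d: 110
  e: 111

dedc

Read left to right; each codeword is recognised as soon as it completes (prefix code):
  110→d | 111→e | 110→d | 01→c
Decoded message: dedc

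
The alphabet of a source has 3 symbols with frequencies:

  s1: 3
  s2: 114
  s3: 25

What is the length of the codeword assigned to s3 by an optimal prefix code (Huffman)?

2

Repeatedly merge the two smallest:
s1(3) + s3(25) → 28
28 + s2(114) → 142
s3 sits 2 levels below the root, so its codeword is 2 bits.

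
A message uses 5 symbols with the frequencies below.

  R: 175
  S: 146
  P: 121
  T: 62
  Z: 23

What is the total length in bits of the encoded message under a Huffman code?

1139

Build the Huffman tree bottom-up:
merge Z(23) and T(62): 85
merge 85 and P(121): 206
merge S(146) and R(175): 321
merge 206 and 321: 527
Total encoded bits = sum of merged weights = 85 + 206 + 321 + 527 = 1139.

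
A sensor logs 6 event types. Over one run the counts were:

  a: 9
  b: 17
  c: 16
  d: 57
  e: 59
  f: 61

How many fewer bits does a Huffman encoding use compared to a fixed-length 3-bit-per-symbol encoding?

Fixed-length: 3 bits × 219 symbols = 657 bits.
Huffman merges:
merge a(9) and c(16): 25
merge b(17) and 25: 42
merge 42 and d(57): 99
merge e(59) and f(61): 120
merge 99 and 120: 219
Huffman total = 25 + 42 + 99 + 120 + 219 = 505 bits.
Saving = 657 − 505 = 152 bits.

152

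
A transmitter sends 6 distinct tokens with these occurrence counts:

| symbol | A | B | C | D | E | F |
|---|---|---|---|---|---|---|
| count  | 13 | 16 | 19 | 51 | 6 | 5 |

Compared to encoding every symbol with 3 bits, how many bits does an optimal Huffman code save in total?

Fixed-length: 3 bits × 110 symbols = 330 bits.
Huffman merges:
combine F(5), E(6) → 11
combine 11, A(13) → 24
combine B(16), C(19) → 35
combine 24, 35 → 59
combine D(51), 59 → 110
Huffman total = 11 + 24 + 35 + 59 + 110 = 239 bits.
Saving = 330 − 239 = 91 bits.

91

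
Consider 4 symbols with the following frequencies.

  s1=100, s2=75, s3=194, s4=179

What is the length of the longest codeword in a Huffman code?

3

Merge the two lowest-weight nodes at each step:
merge s2(75) and s1(100): 175
merge 175 and s4(179): 354
merge s3(194) and 354: 548
The first pair merged (s2, s1) ends up deepest, at depth 3.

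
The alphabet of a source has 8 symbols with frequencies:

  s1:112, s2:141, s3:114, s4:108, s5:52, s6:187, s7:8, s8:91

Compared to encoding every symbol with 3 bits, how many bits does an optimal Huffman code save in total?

Fixed-length: 3 bits × 813 symbols = 2439 bits.
Huffman merges:
merge s7(8) and s5(52): 60
merge 60 and s8(91): 151
merge s4(108) and s1(112): 220
merge s3(114) and s2(141): 255
merge 151 and s6(187): 338
merge 220 and 255: 475
merge 338 and 475: 813
Huffman total = 60 + 151 + 220 + 255 + 338 + 475 + 813 = 2312 bits.
Saving = 2439 − 2312 = 127 bits.

127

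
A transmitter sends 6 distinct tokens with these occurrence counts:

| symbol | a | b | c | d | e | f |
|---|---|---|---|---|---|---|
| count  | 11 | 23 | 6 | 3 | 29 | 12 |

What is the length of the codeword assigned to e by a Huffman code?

Huffman merges, smallest pair first:
combine d(3), c(6) → 9
combine 9, a(11) → 20
combine f(12), 20 → 32
combine b(23), e(29) → 52
combine 32, 52 → 84
e's leaf is at depth 2, giving a 2-bit codeword.

2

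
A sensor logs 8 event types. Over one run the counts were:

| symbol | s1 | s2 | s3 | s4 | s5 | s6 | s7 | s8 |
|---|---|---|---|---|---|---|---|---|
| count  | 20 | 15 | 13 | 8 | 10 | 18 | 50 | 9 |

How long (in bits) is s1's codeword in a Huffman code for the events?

3

Build the tree from the bottom:
s4(8) + s8(9) → 17
s5(10) + s3(13) → 23
s2(15) + 17 → 32
s6(18) + s1(20) → 38
23 + 32 → 55
38 + s7(50) → 88
55 + 88 → 143
The subtree containing s1 is merged 3 times, so code length = 3.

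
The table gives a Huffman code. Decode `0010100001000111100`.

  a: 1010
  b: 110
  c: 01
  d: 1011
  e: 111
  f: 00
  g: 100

fafcfcef

Read left to right; each codeword is recognised as soon as it completes (prefix code):
  00→f | 1010→a | 00→f | 01→c | 00→f | 01→c | 111→e | 00→f
Decoded message: fafcfcef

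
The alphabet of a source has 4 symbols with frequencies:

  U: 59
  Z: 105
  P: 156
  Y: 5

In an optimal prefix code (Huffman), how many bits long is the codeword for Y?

3

Build the tree from the bottom:
Y(5) + U(59) → 64
64 + Z(105) → 169
P(156) + 169 → 325
The subtree containing Y is merged 3 times, so code length = 3.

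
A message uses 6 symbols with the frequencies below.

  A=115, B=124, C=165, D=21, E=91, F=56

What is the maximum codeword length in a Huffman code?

4

Merge the two lowest-weight nodes at each step:
combine D(21), F(56) → 77
combine 77, E(91) → 168
combine A(115), B(124) → 239
combine C(165), 168 → 333
combine 239, 333 → 572
The first pair merged (D, F) ends up deepest, at depth 4.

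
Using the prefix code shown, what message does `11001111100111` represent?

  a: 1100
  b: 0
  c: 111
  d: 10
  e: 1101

acac

Read left to right; each codeword is recognised as soon as it completes (prefix code):
  1100→a | 111→c | 1100→a | 111→c
Decoded message: acac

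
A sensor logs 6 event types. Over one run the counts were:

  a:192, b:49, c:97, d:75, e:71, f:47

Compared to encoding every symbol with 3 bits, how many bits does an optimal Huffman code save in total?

289

Fixed-length: 3 bits × 531 symbols = 1593 bits.
Huffman merges:
combine f(47), b(49) → 96
combine e(71), d(75) → 146
combine 96, c(97) → 193
combine 146, a(192) → 338
combine 193, 338 → 531
Huffman total = 96 + 146 + 193 + 338 + 531 = 1304 bits.
Saving = 1593 − 1304 = 289 bits.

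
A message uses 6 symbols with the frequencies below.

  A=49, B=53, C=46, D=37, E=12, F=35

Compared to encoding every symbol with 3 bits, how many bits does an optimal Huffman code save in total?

102

Fixed-length: 3 bits × 232 symbols = 696 bits.
Huffman merges:
combine E(12), F(35) → 47
combine D(37), C(46) → 83
combine 47, A(49) → 96
combine B(53), 83 → 136
combine 96, 136 → 232
Huffman total = 47 + 83 + 96 + 136 + 232 = 594 bits.
Saving = 696 − 594 = 102 bits.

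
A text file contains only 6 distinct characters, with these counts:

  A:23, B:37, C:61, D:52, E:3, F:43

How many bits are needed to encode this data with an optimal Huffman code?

527

Greedily combine the two least-frequent nodes:
combine E(3), A(23) → 26
combine 26, B(37) → 63
combine F(43), D(52) → 95
combine C(61), 63 → 124
combine 95, 124 → 219
Total encoded bits = sum of merged weights = 26 + 63 + 95 + 124 + 219 = 527.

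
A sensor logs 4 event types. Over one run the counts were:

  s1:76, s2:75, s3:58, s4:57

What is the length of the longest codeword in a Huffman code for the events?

Merge the two lowest-weight nodes at each step:
s4(57) + s3(58) → 115
s2(75) + s1(76) → 151
115 + 151 → 266
Maximum depth reached is 2.

2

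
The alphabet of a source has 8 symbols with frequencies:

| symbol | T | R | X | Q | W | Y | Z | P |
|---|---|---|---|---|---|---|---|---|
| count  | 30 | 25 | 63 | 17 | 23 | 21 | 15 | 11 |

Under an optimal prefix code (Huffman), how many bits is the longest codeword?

4

Merge the two lowest-weight nodes at each step:
merge P(11) and Z(15): 26
merge Q(17) and Y(21): 38
merge W(23) and R(25): 48
merge 26 and T(30): 56
merge 38 and 48: 86
merge 56 and X(63): 119
merge 86 and 119: 205
The first pair merged (P, Z) ends up deepest, at depth 4.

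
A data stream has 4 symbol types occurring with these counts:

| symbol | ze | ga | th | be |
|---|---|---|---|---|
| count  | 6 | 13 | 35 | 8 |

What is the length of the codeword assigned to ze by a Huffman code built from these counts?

3

Huffman merges, smallest pair first:
combine ze(6), be(8) → 14
combine ga(13), 14 → 27
combine 27, th(35) → 62
ze sits 3 levels below the root, so its codeword is 3 bits.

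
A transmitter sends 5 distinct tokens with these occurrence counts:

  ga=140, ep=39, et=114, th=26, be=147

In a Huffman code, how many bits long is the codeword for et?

2

Repeatedly merge the two smallest:
combine th(26), ep(39) → 65
combine 65, et(114) → 179
combine ga(140), be(147) → 287
combine 179, 287 → 466
et sits 2 levels below the root, so its codeword is 2 bits.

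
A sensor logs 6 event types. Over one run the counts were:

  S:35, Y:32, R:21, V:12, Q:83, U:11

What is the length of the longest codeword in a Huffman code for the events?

Merge the two lowest-weight nodes at each step:
U(11) + V(12) → 23
R(21) + 23 → 44
Y(32) + S(35) → 67
44 + 67 → 111
Q(83) + 111 → 194
The first pair merged (U, V) ends up deepest, at depth 4.

4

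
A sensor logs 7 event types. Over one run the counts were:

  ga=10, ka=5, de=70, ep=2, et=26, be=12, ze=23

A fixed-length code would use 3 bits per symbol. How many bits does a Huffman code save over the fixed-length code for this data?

Fixed-length: 3 bits × 148 symbols = 444 bits.
Huffman merges:
merge ep(2) and ka(5): 7
merge 7 and ga(10): 17
merge be(12) and 17: 29
merge ze(23) and et(26): 49
merge 29 and 49: 78
merge de(70) and 78: 148
Huffman total = 7 + 17 + 29 + 49 + 78 + 148 = 328 bits.
Saving = 444 − 328 = 116 bits.

116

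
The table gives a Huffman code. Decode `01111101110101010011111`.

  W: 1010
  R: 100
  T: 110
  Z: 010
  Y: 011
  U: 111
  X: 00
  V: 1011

Read left to right; each codeword is recognised as soon as it completes (prefix code):
  011→Y | 111→U | 011→Y | 1010→W | 1010→W | 011→Y | 111→U
Decoded message: YUYWWYU

YUYWWYU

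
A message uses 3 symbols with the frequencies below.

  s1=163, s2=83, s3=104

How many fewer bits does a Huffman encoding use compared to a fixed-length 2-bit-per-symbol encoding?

163

Fixed-length: 2 bits × 350 symbols = 700 bits.
Huffman merges:
combine s2(83), s3(104) → 187
combine s1(163), 187 → 350
Huffman total = 187 + 350 = 537 bits.
Saving = 700 − 537 = 163 bits.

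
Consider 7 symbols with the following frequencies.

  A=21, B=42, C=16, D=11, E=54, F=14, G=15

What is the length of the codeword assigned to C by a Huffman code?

Build the tree from the bottom:
combine D(11), F(14) → 25
combine G(15), C(16) → 31
combine A(21), 25 → 46
combine 31, B(42) → 73
combine 46, E(54) → 100
combine 73, 100 → 173
The subtree containing C is merged 3 times, so code length = 3.

3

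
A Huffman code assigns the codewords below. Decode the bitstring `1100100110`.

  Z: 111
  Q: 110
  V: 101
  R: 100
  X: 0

Read left to right; each codeword is recognised as soon as it completes (prefix code):
  110→Q | 0→X | 100→R | 110→Q
Decoded message: QXRQ

QXRQ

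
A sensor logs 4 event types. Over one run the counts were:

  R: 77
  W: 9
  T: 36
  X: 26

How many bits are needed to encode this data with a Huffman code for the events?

Greedily combine the two least-frequent nodes:
merge W(9) and X(26): 35
merge 35 and T(36): 71
merge 71 and R(77): 148
The encoded length is the sum of every internal node's weight: 35 + 71 + 148 = 254 bits.

254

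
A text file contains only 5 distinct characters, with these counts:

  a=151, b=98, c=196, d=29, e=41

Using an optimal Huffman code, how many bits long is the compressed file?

Build the Huffman tree bottom-up:
merge d(29) and e(41): 70
merge 70 and b(98): 168
merge a(151) and 168: 319
merge c(196) and 319: 515
Each symbol's bit-cost is frequency × depth; summing gives 1072 bits (equivalently 70 + 168 + 319 + 515).

1072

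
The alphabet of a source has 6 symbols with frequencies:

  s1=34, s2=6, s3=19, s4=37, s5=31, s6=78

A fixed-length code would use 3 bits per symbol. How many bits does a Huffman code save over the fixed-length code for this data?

Fixed-length: 3 bits × 205 symbols = 615 bits.
Huffman merges:
merge s2(6) and s3(19): 25
merge 25 and s5(31): 56
merge s1(34) and s4(37): 71
merge 56 and 71: 127
merge s6(78) and 127: 205
Huffman total = 25 + 56 + 71 + 127 + 205 = 484 bits.
Saving = 615 − 484 = 131 bits.

131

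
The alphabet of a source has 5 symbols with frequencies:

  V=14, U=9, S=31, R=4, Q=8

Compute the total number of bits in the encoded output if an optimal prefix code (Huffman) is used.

Build the Huffman tree bottom-up:
merge R(4) and Q(8): 12
merge U(9) and 12: 21
merge V(14) and 21: 35
merge S(31) and 35: 66
Each symbol's bit-cost is frequency × depth; summing gives 134 bits (equivalently 12 + 21 + 35 + 66).

134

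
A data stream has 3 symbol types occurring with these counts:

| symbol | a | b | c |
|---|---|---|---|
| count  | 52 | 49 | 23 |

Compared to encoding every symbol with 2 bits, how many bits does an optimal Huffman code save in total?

Fixed-length: 2 bits × 124 symbols = 248 bits.
Huffman merges:
merge c(23) and b(49): 72
merge a(52) and 72: 124
Huffman total = 72 + 124 = 196 bits.
Saving = 248 − 196 = 52 bits.

52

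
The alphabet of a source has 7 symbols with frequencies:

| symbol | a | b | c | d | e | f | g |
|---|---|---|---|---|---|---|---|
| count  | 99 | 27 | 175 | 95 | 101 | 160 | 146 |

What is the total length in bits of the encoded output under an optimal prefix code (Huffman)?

2196

Merge the two smallest weights repeatedly:
merge b(27) and d(95): 122
merge a(99) and e(101): 200
merge 122 and g(146): 268
merge f(160) and c(175): 335
merge 200 and 268: 468
merge 335 and 468: 803
Total encoded bits = sum of merged weights = 122 + 200 + 268 + 335 + 468 + 803 = 2196.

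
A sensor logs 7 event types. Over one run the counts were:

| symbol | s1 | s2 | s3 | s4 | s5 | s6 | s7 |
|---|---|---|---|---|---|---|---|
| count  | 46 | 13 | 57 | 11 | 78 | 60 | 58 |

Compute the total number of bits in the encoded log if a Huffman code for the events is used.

Build the Huffman tree bottom-up:
combine s4(11), s2(13) → 24
combine 24, s1(46) → 70
combine s3(57), s7(58) → 115
combine s6(60), 70 → 130
combine s5(78), 115 → 193
combine 130, 193 → 323
The encoded length is the sum of every internal node's weight: 24 + 70 + 115 + 130 + 193 + 323 = 855 bits.

855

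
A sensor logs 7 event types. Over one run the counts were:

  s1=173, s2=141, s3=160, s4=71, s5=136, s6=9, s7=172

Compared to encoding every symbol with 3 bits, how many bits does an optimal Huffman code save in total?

265

Fixed-length: 3 bits × 862 symbols = 2586 bits.
Huffman merges:
merge s6(9) and s4(71): 80
merge 80 and s5(136): 216
merge s2(141) and s3(160): 301
merge s7(172) and s1(173): 345
merge 216 and 301: 517
merge 345 and 517: 862
Huffman total = 80 + 216 + 301 + 345 + 517 + 862 = 2321 bits.
Saving = 2586 − 2321 = 265 bits.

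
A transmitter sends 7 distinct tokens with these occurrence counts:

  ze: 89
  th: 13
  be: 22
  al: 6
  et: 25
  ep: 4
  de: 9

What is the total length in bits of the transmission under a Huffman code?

Greedily combine the two least-frequent nodes:
ep(4) + al(6) → 10
de(9) + 10 → 19
th(13) + 19 → 32
be(22) + et(25) → 47
32 + 47 → 79
79 + ze(89) → 168
Each symbol's bit-cost is frequency × depth; summing gives 355 bits (equivalently 10 + 19 + 32 + 47 + 79 + 168).

355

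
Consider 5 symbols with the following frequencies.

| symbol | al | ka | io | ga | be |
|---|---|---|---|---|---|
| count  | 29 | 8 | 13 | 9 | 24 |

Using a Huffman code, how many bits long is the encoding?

183

Greedily combine the two least-frequent nodes:
ka(8) + ga(9) → 17
io(13) + 17 → 30
be(24) + al(29) → 53
30 + 53 → 83
Each symbol's bit-cost is frequency × depth; summing gives 183 bits (equivalently 17 + 30 + 53 + 83).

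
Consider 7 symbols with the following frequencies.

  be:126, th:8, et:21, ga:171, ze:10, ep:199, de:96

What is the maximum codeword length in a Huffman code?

5

Merge the two lowest-weight nodes at each step:
th(8) + ze(10) → 18
18 + et(21) → 39
39 + de(96) → 135
be(126) + 135 → 261
ga(171) + ep(199) → 370
261 + 370 → 631
The first pair merged (th, ze) ends up deepest, at depth 5.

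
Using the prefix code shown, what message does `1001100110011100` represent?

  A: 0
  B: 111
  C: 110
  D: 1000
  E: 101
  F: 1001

Read left to right; each codeword is recognised as soon as it completes (prefix code):
  1001→F | 1001→F | 1001→F | 110→C | 0→A
Decoded message: FFFCA

FFFCA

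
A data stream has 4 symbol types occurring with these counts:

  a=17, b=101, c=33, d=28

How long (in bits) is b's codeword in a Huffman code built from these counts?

Repeatedly merge the two smallest:
merge a(17) and d(28): 45
merge c(33) and 45: 78
merge 78 and b(101): 179
b sits one level below the root: a 1-bit codeword.

1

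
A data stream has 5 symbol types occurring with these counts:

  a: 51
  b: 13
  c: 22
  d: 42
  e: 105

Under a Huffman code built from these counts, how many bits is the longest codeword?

4

Merge the two lowest-weight nodes at each step:
combine b(13), c(22) → 35
combine 35, d(42) → 77
combine a(51), 77 → 128
combine e(105), 128 → 233
The rarest symbols sit at the bottom; the longest codeword is 4 bits.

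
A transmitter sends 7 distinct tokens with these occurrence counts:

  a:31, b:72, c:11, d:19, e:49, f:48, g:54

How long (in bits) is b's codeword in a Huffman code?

Huffman merges, smallest pair first:
merge c(11) and d(19): 30
merge 30 and a(31): 61
merge f(48) and e(49): 97
merge g(54) and 61: 115
merge b(72) and 97: 169
merge 115 and 169: 284
b sits 2 levels below the root, so its codeword is 2 bits.

2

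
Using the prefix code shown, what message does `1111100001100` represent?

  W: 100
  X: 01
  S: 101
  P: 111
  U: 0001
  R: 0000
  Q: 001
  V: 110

PVUW

Read left to right; each codeword is recognised as soon as it completes (prefix code):
  111→P | 110→V | 0001→U | 100→W
Decoded message: PVUW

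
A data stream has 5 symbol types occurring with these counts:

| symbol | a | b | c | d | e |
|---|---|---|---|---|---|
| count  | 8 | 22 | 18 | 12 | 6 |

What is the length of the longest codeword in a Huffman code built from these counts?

Merge the two lowest-weight nodes at each step:
combine e(6), a(8) → 14
combine d(12), 14 → 26
combine c(18), b(22) → 40
combine 26, 40 → 66
Maximum depth reached is 3.

3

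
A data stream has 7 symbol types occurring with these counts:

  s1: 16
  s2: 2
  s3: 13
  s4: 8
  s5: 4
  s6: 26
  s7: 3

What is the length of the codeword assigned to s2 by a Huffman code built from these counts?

Build the tree from the bottom:
merge s2(2) and s7(3): 5
merge s5(4) and 5: 9
merge s4(8) and 9: 17
merge s3(13) and s1(16): 29
merge 17 and s6(26): 43
merge 29 and 43: 72
s2's leaf is at depth 5, giving a 5-bit codeword.

5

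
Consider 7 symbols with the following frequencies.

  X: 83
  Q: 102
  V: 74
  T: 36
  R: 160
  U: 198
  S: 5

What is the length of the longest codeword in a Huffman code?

Merge the two lowest-weight nodes at each step:
combine S(5), T(36) → 41
combine 41, V(74) → 115
combine X(83), Q(102) → 185
combine 115, R(160) → 275
combine 185, U(198) → 383
combine 275, 383 → 658
Maximum depth reached is 4.

4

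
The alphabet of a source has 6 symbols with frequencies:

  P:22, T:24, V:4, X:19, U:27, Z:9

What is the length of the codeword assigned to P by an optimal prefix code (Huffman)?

2

Repeatedly merge the two smallest:
V(4) + Z(9) → 13
13 + X(19) → 32
P(22) + T(24) → 46
U(27) + 32 → 59
46 + 59 → 105
P sits 2 levels below the root, so its codeword is 2 bits.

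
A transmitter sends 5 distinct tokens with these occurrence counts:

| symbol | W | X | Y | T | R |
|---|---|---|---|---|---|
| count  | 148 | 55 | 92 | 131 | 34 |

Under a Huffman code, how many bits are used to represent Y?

2

Huffman merges, smallest pair first:
merge R(34) and X(55): 89
merge 89 and Y(92): 181
merge T(131) and W(148): 279
merge 181 and 279: 460
The subtree containing Y is merged 2 times, so code length = 2.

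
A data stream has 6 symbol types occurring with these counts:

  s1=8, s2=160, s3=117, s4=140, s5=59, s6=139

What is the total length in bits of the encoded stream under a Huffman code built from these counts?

1497

Merge the two smallest weights repeatedly:
s1(8) + s5(59) → 67
67 + s3(117) → 184
s6(139) + s4(140) → 279
s2(160) + 184 → 344
279 + 344 → 623
The encoded length is the sum of every internal node's weight: 67 + 184 + 279 + 344 + 623 = 1497 bits.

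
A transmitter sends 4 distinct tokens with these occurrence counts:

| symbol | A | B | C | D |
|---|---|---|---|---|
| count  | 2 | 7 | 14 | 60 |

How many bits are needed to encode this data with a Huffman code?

115

Merge the two smallest weights repeatedly:
merge A(2) and B(7): 9
merge 9 and C(14): 23
merge 23 and D(60): 83
Total encoded bits = sum of merged weights = 9 + 23 + 83 = 115.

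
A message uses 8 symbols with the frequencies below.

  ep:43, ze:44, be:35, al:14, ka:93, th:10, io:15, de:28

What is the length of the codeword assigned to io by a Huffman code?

4

Repeatedly merge the two smallest:
merge th(10) and al(14): 24
merge io(15) and 24: 39
merge de(28) and be(35): 63
merge 39 and ep(43): 82
merge ze(44) and 63: 107
merge 82 and ka(93): 175
merge 107 and 175: 282
The subtree containing io is merged 4 times, so code length = 4.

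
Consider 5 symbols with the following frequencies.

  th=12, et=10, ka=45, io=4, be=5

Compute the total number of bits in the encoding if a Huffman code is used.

Greedily combine the two least-frequent nodes:
io(4) + be(5) → 9
9 + et(10) → 19
th(12) + 19 → 31
31 + ka(45) → 76
Each symbol's bit-cost is frequency × depth; summing gives 135 bits (equivalently 9 + 19 + 31 + 76).

135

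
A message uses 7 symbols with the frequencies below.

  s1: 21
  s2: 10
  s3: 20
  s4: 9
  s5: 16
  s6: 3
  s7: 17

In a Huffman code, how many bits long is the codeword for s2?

Repeatedly merge the two smallest:
s6(3) + s4(9) → 12
s2(10) + 12 → 22
s5(16) + s7(17) → 33
s3(20) + s1(21) → 41
22 + 33 → 55
41 + 55 → 96
s2 sits 3 levels below the root, so its codeword is 3 bits.

3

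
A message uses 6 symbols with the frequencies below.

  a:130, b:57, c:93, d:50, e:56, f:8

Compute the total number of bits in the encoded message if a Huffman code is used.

959

Greedily combine the two least-frequent nodes:
merge f(8) and d(50): 58
merge e(56) and b(57): 113
merge 58 and c(93): 151
merge 113 and a(130): 243
merge 151 and 243: 394
Each symbol's bit-cost is frequency × depth; summing gives 959 bits (equivalently 58 + 113 + 151 + 243 + 394).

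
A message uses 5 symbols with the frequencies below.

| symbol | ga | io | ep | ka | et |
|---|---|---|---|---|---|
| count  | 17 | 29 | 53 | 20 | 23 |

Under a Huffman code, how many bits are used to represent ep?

Repeatedly merge the two smallest:
ga(17) + ka(20) → 37
et(23) + io(29) → 52
37 + 52 → 89
ep(53) + 89 → 142
ep is a child of the root — depth 1, so its codeword is a single bit.

1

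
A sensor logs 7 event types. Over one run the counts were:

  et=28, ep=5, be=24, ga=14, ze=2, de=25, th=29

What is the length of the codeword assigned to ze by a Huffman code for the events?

5

Huffman merges, smallest pair first:
ze(2) + ep(5) → 7
7 + ga(14) → 21
21 + be(24) → 45
de(25) + et(28) → 53
th(29) + 45 → 74
53 + 74 → 127
ze's leaf is at depth 5, giving a 5-bit codeword.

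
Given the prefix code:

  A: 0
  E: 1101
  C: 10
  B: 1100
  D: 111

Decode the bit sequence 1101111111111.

EDDD

Read left to right; each codeword is recognised as soon as it completes (prefix code):
  1101→E | 111→D | 111→D | 111→D
Decoded message: EDDD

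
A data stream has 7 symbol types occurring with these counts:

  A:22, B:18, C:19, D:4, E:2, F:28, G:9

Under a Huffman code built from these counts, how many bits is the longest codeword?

Merge the two lowest-weight nodes at each step:
merge E(2) and D(4): 6
merge 6 and G(9): 15
merge 15 and B(18): 33
merge C(19) and A(22): 41
merge F(28) and 33: 61
merge 41 and 61: 102
The rarest symbols sit at the bottom; the longest codeword is 5 bits.

5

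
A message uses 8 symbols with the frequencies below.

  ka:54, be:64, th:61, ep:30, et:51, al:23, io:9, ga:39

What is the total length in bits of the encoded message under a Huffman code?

961

Greedily combine the two least-frequent nodes:
io(9) + al(23) → 32
ep(30) + 32 → 62
ga(39) + et(51) → 90
ka(54) + th(61) → 115
62 + be(64) → 126
90 + 115 → 205
126 + 205 → 331
Each symbol's bit-cost is frequency × depth; summing gives 961 bits (equivalently 32 + 62 + 90 + 115 + 126 + 205 + 331).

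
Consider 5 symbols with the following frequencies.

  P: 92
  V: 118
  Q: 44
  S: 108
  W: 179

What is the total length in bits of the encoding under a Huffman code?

Build the Huffman tree bottom-up:
Q(44) + P(92) → 136
S(108) + V(118) → 226
136 + W(179) → 315
226 + 315 → 541
Each symbol's bit-cost is frequency × depth; summing gives 1218 bits (equivalently 136 + 226 + 315 + 541).

1218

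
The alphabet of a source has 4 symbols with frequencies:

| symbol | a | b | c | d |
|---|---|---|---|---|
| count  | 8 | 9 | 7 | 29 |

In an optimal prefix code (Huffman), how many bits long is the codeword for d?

1

Huffman merges, smallest pair first:
c(7) + a(8) → 15
b(9) + 15 → 24
24 + d(29) → 53
d is merged only at the final step, so code length = 1.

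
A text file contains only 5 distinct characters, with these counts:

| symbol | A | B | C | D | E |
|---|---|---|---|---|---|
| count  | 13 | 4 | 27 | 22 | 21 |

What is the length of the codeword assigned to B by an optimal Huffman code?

Build the tree from the bottom:
merge B(4) and A(13): 17
merge 17 and E(21): 38
merge D(22) and C(27): 49
merge 38 and 49: 87
B sits 3 levels below the root, so its codeword is 3 bits.

3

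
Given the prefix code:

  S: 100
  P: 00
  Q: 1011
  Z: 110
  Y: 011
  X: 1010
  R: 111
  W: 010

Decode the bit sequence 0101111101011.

Read left to right; each codeword is recognised as soon as it completes (prefix code):
  010→W | 111→R | 110→Z | 1011→Q
Decoded message: WRZQ

WRZQ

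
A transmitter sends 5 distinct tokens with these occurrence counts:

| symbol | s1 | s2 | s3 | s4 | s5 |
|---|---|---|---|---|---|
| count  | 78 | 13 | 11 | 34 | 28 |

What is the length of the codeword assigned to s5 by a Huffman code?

Huffman merges, smallest pair first:
merge s3(11) and s2(13): 24
merge 24 and s5(28): 52
merge s4(34) and 52: 86
merge s1(78) and 86: 164
The subtree containing s5 is merged 3 times, so code length = 3.

3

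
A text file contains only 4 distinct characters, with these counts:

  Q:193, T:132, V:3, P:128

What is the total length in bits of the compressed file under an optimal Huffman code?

850

Greedily combine the two least-frequent nodes:
V(3) + P(128) → 131
131 + T(132) → 263
Q(193) + 263 → 456
The encoded length is the sum of every internal node's weight: 131 + 263 + 456 = 850 bits.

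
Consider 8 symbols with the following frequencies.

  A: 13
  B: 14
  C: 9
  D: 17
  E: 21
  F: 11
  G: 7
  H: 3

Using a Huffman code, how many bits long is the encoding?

Greedily combine the two least-frequent nodes:
H(3) + G(7) → 10
C(9) + 10 → 19
F(11) + A(13) → 24
B(14) + D(17) → 31
19 + E(21) → 40
24 + 31 → 55
40 + 55 → 95
Total encoded bits = sum of merged weights = 10 + 19 + 24 + 31 + 40 + 55 + 95 = 274.

274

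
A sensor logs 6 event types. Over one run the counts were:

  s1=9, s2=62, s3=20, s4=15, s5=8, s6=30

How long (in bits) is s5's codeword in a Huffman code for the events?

4

Build the tree from the bottom:
s5(8) + s1(9) → 17
s4(15) + 17 → 32
s3(20) + s6(30) → 50
32 + 50 → 82
s2(62) + 82 → 144
s5's leaf is at depth 4, giving a 4-bit codeword.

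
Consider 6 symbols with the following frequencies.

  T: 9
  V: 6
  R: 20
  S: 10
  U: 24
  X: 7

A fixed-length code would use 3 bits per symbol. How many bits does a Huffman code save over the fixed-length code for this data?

44

Fixed-length: 3 bits × 76 symbols = 228 bits.
Huffman merges:
V(6) + X(7) → 13
T(9) + S(10) → 19
13 + 19 → 32
R(20) + U(24) → 44
32 + 44 → 76
Huffman total = 13 + 19 + 32 + 44 + 76 = 184 bits.
Saving = 228 − 184 = 44 bits.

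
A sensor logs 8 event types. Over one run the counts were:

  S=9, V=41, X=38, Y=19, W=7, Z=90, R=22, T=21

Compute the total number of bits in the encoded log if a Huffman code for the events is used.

Greedily combine the two least-frequent nodes:
combine W(7), S(9) → 16
combine 16, Y(19) → 35
combine T(21), R(22) → 43
combine 35, X(38) → 73
combine V(41), 43 → 84
combine 73, 84 → 157
combine Z(90), 157 → 247
Each symbol's bit-cost is frequency × depth; summing gives 655 bits (equivalently 16 + 35 + 43 + 73 + 84 + 157 + 247).

655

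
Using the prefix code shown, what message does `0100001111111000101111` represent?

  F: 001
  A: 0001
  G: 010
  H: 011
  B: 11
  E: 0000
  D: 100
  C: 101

GABBBAHB

Read left to right; each codeword is recognised as soon as it completes (prefix code):
  010→G | 0001→A | 11→B | 11→B | 11→B | 0001→A | 011→H | 11→B
Decoded message: GABBBAHB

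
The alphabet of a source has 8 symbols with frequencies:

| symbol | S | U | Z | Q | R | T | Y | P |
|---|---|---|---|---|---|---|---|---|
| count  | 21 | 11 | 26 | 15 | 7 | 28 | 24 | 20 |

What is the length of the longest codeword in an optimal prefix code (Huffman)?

Merge the two lowest-weight nodes at each step:
merge R(7) and U(11): 18
merge Q(15) and 18: 33
merge P(20) and S(21): 41
merge Y(24) and Z(26): 50
merge T(28) and 33: 61
merge 41 and 50: 91
merge 61 and 91: 152
The rarest symbols sit at the bottom; the longest codeword is 4 bits.

4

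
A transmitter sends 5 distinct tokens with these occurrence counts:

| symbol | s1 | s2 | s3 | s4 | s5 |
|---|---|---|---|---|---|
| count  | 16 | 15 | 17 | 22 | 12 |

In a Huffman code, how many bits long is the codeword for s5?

3

Build the tree from the bottom:
s5(12) + s2(15) → 27
s1(16) + s3(17) → 33
s4(22) + 27 → 49
33 + 49 → 82
s5 sits 3 levels below the root, so its codeword is 3 bits.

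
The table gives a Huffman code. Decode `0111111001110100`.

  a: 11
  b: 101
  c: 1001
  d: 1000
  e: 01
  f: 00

eaacaef

Read left to right; each codeword is recognised as soon as it completes (prefix code):
  01→e | 11→a | 11→a | 1001→c | 11→a | 01→e | 00→f
Decoded message: eaacaef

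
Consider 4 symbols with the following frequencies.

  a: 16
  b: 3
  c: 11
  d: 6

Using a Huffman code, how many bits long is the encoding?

65

Build the Huffman tree bottom-up:
b(3) + d(6) → 9
9 + c(11) → 20
a(16) + 20 → 36
Total encoded bits = sum of merged weights = 9 + 20 + 36 = 65.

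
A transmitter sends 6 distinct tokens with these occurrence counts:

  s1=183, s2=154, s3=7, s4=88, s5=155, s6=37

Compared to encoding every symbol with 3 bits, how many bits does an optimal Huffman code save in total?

Fixed-length: 3 bits × 624 symbols = 1872 bits.
Huffman merges:
merge s3(7) and s6(37): 44
merge 44 and s4(88): 132
merge 132 and s2(154): 286
merge s5(155) and s1(183): 338
merge 286 and 338: 624
Huffman total = 44 + 132 + 286 + 338 + 624 = 1424 bits.
Saving = 1872 − 1424 = 448 bits.

448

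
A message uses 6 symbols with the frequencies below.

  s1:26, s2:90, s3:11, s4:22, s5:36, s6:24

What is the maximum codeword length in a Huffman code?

Merge the two lowest-weight nodes at each step:
merge s3(11) and s4(22): 33
merge s6(24) and s1(26): 50
merge 33 and s5(36): 69
merge 50 and 69: 119
merge s2(90) and 119: 209
Maximum depth reached is 4.

4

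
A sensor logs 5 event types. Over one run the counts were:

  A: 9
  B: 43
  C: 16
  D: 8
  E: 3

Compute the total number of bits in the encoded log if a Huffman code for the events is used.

146

Build the Huffman tree bottom-up:
E(3) + D(8) → 11
A(9) + 11 → 20
C(16) + 20 → 36
36 + B(43) → 79
The encoded length is the sum of every internal node's weight: 11 + 20 + 36 + 79 = 146 bits.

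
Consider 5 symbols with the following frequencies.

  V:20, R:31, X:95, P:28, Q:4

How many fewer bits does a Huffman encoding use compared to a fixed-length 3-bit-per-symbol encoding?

197

Fixed-length: 3 bits × 178 symbols = 534 bits.
Huffman merges:
merge Q(4) and V(20): 24
merge 24 and P(28): 52
merge R(31) and 52: 83
merge 83 and X(95): 178
Huffman total = 24 + 52 + 83 + 178 = 337 bits.
Saving = 534 − 337 = 197 bits.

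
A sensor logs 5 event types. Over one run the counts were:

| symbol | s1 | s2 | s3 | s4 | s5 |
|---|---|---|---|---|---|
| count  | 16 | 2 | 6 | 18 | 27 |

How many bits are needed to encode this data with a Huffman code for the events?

Greedily combine the two least-frequent nodes:
combine s2(2), s3(6) → 8
combine 8, s1(16) → 24
combine s4(18), 24 → 42
combine s5(27), 42 → 69
Each symbol's bit-cost is frequency × depth; summing gives 143 bits (equivalently 8 + 24 + 42 + 69).

143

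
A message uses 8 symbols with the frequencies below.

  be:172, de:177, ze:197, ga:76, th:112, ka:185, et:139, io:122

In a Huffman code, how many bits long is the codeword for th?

Build the tree from the bottom:
combine ga(76), th(112) → 188
combine io(122), et(139) → 261
combine be(172), de(177) → 349
combine ka(185), 188 → 373
combine ze(197), 261 → 458
combine 349, 373 → 722
combine 458, 722 → 1180
The subtree containing th is merged 4 times, so code length = 4.

4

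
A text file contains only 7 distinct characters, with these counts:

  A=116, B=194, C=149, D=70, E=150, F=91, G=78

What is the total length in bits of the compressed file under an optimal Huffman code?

Merge the two smallest weights repeatedly:
merge D(70) and G(78): 148
merge F(91) and A(116): 207
merge 148 and C(149): 297
merge E(150) and B(194): 344
merge 207 and 297: 504
merge 344 and 504: 848
The encoded length is the sum of every internal node's weight: 148 + 207 + 297 + 344 + 504 + 848 = 2348 bits.

2348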